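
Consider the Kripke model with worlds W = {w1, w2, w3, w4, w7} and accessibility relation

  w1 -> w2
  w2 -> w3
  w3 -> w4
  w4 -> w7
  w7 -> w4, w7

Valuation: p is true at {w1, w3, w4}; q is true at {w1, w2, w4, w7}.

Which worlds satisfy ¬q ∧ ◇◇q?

w1: ¬q is F, ◇◇q is F. ✗
w2: ¬q is F, ◇◇q is T. ✗
w3: ¬q is T, ◇◇q is T. ✓
w4: ¬q is F, ◇◇q is T. ✗
w7: ¬q is F, ◇◇q is T. ✗

{w3}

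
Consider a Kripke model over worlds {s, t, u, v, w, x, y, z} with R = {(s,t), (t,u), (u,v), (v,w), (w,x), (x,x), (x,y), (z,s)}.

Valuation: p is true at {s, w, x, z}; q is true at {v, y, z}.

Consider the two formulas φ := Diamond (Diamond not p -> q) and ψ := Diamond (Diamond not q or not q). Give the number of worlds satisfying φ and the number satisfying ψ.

3 and 7

For Diamond (Diamond not p -> q):
s: successors {t}; Diamond not p -> q there: t:F. ✗
t: successors {u}; Diamond not p -> q there: u:F. ✗
u: successors {v}; Diamond not p -> q there: v:T. ✓
v: successors {w}; Diamond not p -> q there: w:T. ✓
w: successors {x}; Diamond not p -> q there: x:F. ✗
x: successors {x, y}; Diamond not p -> q there: x:F, y:T. ✓
y: no successors, so Diamond (Diamond not p -> q) fails. ✗
z: successors {s}; Diamond not p -> q there: s:F. ✗
— 3 worlds.
For Diamond (Diamond not q or not q):
s: successors {t}; Diamond not q or not q there: t:T. ✓
t: successors {u}; Diamond not q or not q there: u:T. ✓
u: successors {v}; Diamond not q or not q there: v:T. ✓
v: successors {w}; Diamond not q or not q there: w:T. ✓
w: successors {x}; Diamond not q or not q there: x:T. ✓
x: successors {x, y}; Diamond not q or not q there: x:T, y:F. ✓
y: no successors, so Diamond (Diamond not q or not q) fails. ✗
z: successors {s}; Diamond not q or not q there: s:T. ✓
— 7 worlds.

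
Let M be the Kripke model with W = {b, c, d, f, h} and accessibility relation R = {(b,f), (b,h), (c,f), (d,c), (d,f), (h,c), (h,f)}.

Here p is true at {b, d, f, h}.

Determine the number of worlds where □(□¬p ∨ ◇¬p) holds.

b: successors {f, h}; □¬p ∨ ◇¬p there: f:T, h:T. ✓
c: successors {f}; □¬p ∨ ◇¬p there: f:T. ✓
d: successors {c, f}; □¬p ∨ ◇¬p there: c:F, f:T. ✗
f: no successors, so □(□¬p ∨ ◇¬p) holds vacuously. ✓
h: successors {c, f}; □¬p ∨ ◇¬p there: c:F, f:T. ✗
Satisfying worlds: {b, c, f}.

3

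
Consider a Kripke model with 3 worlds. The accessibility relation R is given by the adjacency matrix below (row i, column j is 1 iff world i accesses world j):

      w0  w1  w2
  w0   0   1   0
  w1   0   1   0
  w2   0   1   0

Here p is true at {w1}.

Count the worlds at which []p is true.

w0: successors {w1}; p there: w1:T. ✓
w1: successors {w1}; p there: w1:T. ✓
w2: successors {w1}; p there: w1:T. ✓
Satisfying worlds: {w0, w1, w2}.

3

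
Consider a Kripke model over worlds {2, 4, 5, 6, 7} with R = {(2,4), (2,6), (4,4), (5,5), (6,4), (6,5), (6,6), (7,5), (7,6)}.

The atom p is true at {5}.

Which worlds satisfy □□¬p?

2: successors {4, 6}; □¬p there: 4:T, 6:F. ✗
4: successors {4}; □¬p there: 4:T. ✓
5: successors {5}; □¬p there: 5:F. ✗
6: successors {4, 5, 6}; □¬p there: 4:T, 5:F, 6:F. ✗
7: successors {5, 6}; □¬p there: 5:F, 6:F. ✗

{4}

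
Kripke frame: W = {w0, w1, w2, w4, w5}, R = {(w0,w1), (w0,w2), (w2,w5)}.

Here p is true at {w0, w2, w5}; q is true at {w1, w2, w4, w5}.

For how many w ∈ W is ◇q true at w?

2

w0: successors {w1, w2}; q there: w1:T, w2:T. ✓
w1: no successors, so ◇q fails. ✗
w2: successors {w5}; q there: w5:T. ✓
w4: no successors, so ◇q fails. ✗
w5: no successors, so ◇q fails. ✗
Satisfying worlds: {w0, w2}.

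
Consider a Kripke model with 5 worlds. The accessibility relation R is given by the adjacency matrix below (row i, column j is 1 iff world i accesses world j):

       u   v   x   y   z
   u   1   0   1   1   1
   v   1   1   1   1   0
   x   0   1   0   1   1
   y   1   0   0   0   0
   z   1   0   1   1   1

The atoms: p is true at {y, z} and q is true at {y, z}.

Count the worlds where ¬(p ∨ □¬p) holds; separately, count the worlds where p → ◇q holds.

For ¬(p ∨ □¬p):
u: p ∨ □¬p is F. ✓
v: p ∨ □¬p is F. ✓
x: p ∨ □¬p is F. ✓
y: p ∨ □¬p is T. ✗
z: p ∨ □¬p is T. ✗
— 3 worlds.
For p → ◇q:
u: p is F, ◇q is T. ✓
v: p is F, ◇q is T. ✓
x: p is F, ◇q is T. ✓
y: p is T, ◇q is F. ✗
z: p is T, ◇q is T. ✓
— 4 worlds.

3 and 4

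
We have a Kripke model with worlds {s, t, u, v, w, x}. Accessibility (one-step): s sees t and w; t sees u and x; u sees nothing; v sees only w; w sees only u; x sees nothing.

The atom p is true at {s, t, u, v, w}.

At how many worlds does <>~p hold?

1

s: successors {t, w}; ~p there: t:F, w:F. ✗
t: successors {u, x}; ~p there: u:F, x:T. ✓
u: no successors, so <>~p fails. ✗
v: successors {w}; ~p there: w:F. ✗
w: successors {u}; ~p there: u:F. ✗
x: no successors, so <>~p fails. ✗
Satisfying worlds: {t}.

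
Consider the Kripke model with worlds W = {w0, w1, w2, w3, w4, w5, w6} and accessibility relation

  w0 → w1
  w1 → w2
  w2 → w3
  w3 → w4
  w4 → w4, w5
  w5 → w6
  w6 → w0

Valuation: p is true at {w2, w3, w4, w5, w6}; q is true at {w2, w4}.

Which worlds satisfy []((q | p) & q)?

w0: successors {w1}; (q | p) & q there: w1:F. ✗
w1: successors {w2}; (q | p) & q there: w2:T. ✓
w2: successors {w3}; (q | p) & q there: w3:F. ✗
w3: successors {w4}; (q | p) & q there: w4:T. ✓
w4: successors {w4, w5}; (q | p) & q there: w4:T, w5:F. ✗
w5: successors {w6}; (q | p) & q there: w6:F. ✗
w6: successors {w0}; (q | p) & q there: w0:F. ✗

{w1, w3}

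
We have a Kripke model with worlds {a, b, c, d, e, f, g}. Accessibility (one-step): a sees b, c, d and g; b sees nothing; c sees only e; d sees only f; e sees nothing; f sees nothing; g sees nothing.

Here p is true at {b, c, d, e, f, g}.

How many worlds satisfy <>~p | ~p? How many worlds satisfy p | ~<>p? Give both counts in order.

1 and 6

For <>~p | ~p:
a: <>~p is F, ~p is T. ✓
b: <>~p is F, ~p is F. ✗
c: <>~p is F, ~p is F. ✗
d: <>~p is F, ~p is F. ✗
e: <>~p is F, ~p is F. ✗
f: <>~p is F, ~p is F. ✗
g: <>~p is F, ~p is F. ✗
— 1 world.
For p | ~<>p:
a: p is F, ~<>p is F. ✗
b: p is T, ~<>p is T. ✓
c: p is T, ~<>p is F. ✓
d: p is T, ~<>p is F. ✓
e: p is T, ~<>p is T. ✓
f: p is T, ~<>p is T. ✓
g: p is T, ~<>p is T. ✓
— 6 worlds.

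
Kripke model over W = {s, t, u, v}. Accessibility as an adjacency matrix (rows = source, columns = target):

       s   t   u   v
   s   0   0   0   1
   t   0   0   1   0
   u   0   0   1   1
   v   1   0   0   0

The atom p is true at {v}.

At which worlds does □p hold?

{s}

s: successors {v}; p there: v:T. ✓
t: successors {u}; p there: u:F. ✗
u: successors {u, v}; p there: u:F, v:T. ✗
v: successors {s}; p there: s:F. ✗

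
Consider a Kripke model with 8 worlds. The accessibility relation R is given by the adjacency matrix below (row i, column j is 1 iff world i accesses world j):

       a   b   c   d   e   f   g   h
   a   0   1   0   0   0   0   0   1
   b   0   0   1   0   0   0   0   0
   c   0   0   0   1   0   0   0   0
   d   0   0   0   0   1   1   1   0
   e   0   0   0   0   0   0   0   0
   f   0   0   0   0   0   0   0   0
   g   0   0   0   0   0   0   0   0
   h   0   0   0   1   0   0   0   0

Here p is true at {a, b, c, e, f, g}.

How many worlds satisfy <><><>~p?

a: successors {b, h}; <><>~p there: b:T, h:F. ✓
b: successors {c}; <><>~p there: c:F. ✗
c: successors {d}; <><>~p there: d:F. ✗
d: successors {e, f, g}; <><>~p there: e:F, f:F, g:F. ✗
e: no successors, so <><><>~p fails. ✗
f: no successors, so <><><>~p fails. ✗
g: no successors, so <><><>~p fails. ✗
h: successors {d}; <><>~p there: d:F. ✗
Satisfying worlds: {a}.

1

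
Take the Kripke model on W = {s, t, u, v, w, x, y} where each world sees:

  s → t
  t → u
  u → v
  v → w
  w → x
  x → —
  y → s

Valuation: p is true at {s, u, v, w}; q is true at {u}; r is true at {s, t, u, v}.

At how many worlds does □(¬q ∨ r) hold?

7

s: successors {t}; ¬q ∨ r there: t:T. ✓
t: successors {u}; ¬q ∨ r there: u:T. ✓
u: successors {v}; ¬q ∨ r there: v:T. ✓
v: successors {w}; ¬q ∨ r there: w:T. ✓
w: successors {x}; ¬q ∨ r there: x:T. ✓
x: no successors, so □(¬q ∨ r) holds vacuously. ✓
y: successors {s}; ¬q ∨ r there: s:T. ✓
Satisfying worlds: {s, t, u, v, w, x, y}.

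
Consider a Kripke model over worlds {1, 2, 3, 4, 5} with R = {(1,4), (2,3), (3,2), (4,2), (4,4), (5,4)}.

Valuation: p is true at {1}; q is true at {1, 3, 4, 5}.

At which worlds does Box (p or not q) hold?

1: successors {4}; p or not q there: 4:F. ✗
2: successors {3}; p or not q there: 3:F. ✗
3: successors {2}; p or not q there: 2:T. ✓
4: successors {2, 4}; p or not q there: 2:T, 4:F. ✗
5: successors {4}; p or not q there: 4:F. ✗

{3}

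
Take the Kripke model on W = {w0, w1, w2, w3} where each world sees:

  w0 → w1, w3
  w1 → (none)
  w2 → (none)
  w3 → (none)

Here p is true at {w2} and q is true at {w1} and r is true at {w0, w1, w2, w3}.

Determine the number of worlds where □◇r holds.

w0: successors {w1, w3}; ◇r there: w1:F, w3:F. ✗
w1: no successors, so □◇r holds vacuously. ✓
w2: no successors, so □◇r holds vacuously. ✓
w3: no successors, so □◇r holds vacuously. ✓
Satisfying worlds: {w1, w2, w3}.

3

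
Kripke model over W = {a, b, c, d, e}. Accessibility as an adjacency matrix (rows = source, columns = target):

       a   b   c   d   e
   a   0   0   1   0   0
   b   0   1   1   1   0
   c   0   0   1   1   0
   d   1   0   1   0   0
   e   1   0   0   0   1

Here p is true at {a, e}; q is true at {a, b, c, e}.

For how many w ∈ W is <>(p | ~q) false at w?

a: successors {c}; p | ~q there: c:F. ✗
b: successors {b, c, d}; p | ~q there: b:F, c:F, d:T. ✓
c: successors {c, d}; p | ~q there: c:F, d:T. ✓
d: successors {a, c}; p | ~q there: a:T, c:F. ✓
e: successors {a, e}; p | ~q there: a:T, e:T. ✓
Satisfying worlds: {b, c, d, e}.
So <>(p | ~q) fails at the other 1 world.

1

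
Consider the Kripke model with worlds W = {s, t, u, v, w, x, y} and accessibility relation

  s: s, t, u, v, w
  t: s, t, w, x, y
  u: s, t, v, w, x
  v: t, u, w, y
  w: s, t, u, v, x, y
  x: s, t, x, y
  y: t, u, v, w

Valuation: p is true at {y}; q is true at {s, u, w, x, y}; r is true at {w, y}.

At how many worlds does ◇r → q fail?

s: ◇r is T, q is T. ✓
t: ◇r is T, q is F. ✗
u: ◇r is T, q is T. ✓
v: ◇r is T, q is F. ✗
w: ◇r is T, q is T. ✓
x: ◇r is T, q is T. ✓
y: ◇r is T, q is T. ✓
Satisfying worlds: {s, u, w, x, y}.
So ◇r → q fails at the other 2 worlds.

2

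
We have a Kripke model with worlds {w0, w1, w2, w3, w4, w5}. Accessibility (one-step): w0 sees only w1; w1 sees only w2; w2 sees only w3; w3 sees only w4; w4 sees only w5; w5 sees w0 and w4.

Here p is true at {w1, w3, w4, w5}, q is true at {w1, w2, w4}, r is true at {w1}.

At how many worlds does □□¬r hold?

5

w0: successors {w1}; □¬r there: w1:T. ✓
w1: successors {w2}; □¬r there: w2:T. ✓
w2: successors {w3}; □¬r there: w3:T. ✓
w3: successors {w4}; □¬r there: w4:T. ✓
w4: successors {w5}; □¬r there: w5:T. ✓
w5: successors {w0, w4}; □¬r there: w0:F, w4:T. ✗
Satisfying worlds: {w0, w1, w2, w3, w4}.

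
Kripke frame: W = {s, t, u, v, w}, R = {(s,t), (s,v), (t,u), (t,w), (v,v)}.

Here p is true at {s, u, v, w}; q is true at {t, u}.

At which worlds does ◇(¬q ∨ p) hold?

{s, t, v}

s: successors {t, v}; ¬q ∨ p there: t:F, v:T. ✓
t: successors {u, w}; ¬q ∨ p there: u:T, w:T. ✓
u: no successors, so ◇(¬q ∨ p) fails. ✗
v: successors {v}; ¬q ∨ p there: v:T. ✓
w: no successors, so ◇(¬q ∨ p) fails. ✗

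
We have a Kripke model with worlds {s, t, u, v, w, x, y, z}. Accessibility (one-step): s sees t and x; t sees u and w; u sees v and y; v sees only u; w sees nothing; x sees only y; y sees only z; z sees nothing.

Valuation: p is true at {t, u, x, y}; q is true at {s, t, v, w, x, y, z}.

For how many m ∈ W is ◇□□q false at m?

s: successors {t, x}; □□q there: t:T, x:T. ✓
t: successors {u, w}; □□q there: u:F, w:T. ✓
u: successors {v, y}; □□q there: v:T, y:T. ✓
v: successors {u}; □□q there: u:F. ✗
w: no successors, so ◇□□q fails. ✗
x: successors {y}; □□q there: y:T. ✓
y: successors {z}; □□q there: z:T. ✓
z: no successors, so ◇□□q fails. ✗
Satisfying worlds: {s, t, u, x, y}.
So ◇□□q fails at the other 3 worlds.

3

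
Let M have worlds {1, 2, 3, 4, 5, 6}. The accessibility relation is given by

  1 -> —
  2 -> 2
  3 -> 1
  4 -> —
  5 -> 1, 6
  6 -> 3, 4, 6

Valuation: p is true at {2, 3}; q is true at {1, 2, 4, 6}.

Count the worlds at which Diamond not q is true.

1: no successors, so Diamond not q fails. ✗
2: successors {2}; not q there: 2:F. ✗
3: successors {1}; not q there: 1:F. ✗
4: no successors, so Diamond not q fails. ✗
5: successors {1, 6}; not q there: 1:F, 6:F. ✗
6: successors {3, 4, 6}; not q there: 3:T, 4:F, 6:F. ✓
Satisfying worlds: {6}.

1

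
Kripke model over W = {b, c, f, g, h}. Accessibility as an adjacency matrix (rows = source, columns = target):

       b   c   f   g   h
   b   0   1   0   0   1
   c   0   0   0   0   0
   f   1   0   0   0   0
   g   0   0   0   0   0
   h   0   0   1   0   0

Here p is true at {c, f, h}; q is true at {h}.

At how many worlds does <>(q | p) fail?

b: successors {c, h}; q | p there: c:T, h:T. ✓
c: no successors, so <>(q | p) fails. ✗
f: successors {b}; q | p there: b:F. ✗
g: no successors, so <>(q | p) fails. ✗
h: successors {f}; q | p there: f:T. ✓
Satisfying worlds: {b, h}.
So <>(q | p) fails at the other 3 worlds.

3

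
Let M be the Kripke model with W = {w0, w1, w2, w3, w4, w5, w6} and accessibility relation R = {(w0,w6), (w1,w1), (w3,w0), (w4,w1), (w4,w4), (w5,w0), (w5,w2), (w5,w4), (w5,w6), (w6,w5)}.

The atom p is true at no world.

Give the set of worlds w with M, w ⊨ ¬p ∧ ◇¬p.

{w0, w1, w3, w4, w5, w6}

w0: ¬p is T, ◇¬p is T. ✓
w1: ¬p is T, ◇¬p is T. ✓
w2: ¬p is T, ◇¬p is F. ✗
w3: ¬p is T, ◇¬p is T. ✓
w4: ¬p is T, ◇¬p is T. ✓
w5: ¬p is T, ◇¬p is T. ✓
w6: ¬p is T, ◇¬p is T. ✓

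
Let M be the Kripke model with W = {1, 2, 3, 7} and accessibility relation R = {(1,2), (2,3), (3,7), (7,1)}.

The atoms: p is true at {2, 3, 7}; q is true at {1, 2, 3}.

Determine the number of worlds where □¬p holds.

1: successors {2}; ¬p there: 2:F. ✗
2: successors {3}; ¬p there: 3:F. ✗
3: successors {7}; ¬p there: 7:F. ✗
7: successors {1}; ¬p there: 1:T. ✓
Satisfying worlds: {7}.

1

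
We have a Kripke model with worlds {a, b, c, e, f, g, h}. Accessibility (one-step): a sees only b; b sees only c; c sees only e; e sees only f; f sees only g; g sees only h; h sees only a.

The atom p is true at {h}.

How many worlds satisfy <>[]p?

a: successors {b}; []p there: b:F. ✗
b: successors {c}; []p there: c:F. ✗
c: successors {e}; []p there: e:F. ✗
e: successors {f}; []p there: f:F. ✗
f: successors {g}; []p there: g:T. ✓
g: successors {h}; []p there: h:F. ✗
h: successors {a}; []p there: a:F. ✗
Satisfying worlds: {f}.

1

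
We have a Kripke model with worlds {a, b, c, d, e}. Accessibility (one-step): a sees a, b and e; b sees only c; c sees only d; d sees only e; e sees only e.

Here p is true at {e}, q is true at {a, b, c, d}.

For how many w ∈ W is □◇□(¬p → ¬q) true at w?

4

a: successors {a, b, e}; ◇□(¬p → ¬q) there: a:T, b:F, e:T. ✗
b: successors {c}; ◇□(¬p → ¬q) there: c:T. ✓
c: successors {d}; ◇□(¬p → ¬q) there: d:T. ✓
d: successors {e}; ◇□(¬p → ¬q) there: e:T. ✓
e: successors {e}; ◇□(¬p → ¬q) there: e:T. ✓
Satisfying worlds: {b, c, d, e}.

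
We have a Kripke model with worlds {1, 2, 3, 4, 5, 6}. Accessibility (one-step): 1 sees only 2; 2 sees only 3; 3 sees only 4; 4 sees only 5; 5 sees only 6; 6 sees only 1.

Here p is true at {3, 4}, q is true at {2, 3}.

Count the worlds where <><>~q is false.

1: successors {2}; <>~q there: 2:F. ✗
2: successors {3}; <>~q there: 3:T. ✓
3: successors {4}; <>~q there: 4:T. ✓
4: successors {5}; <>~q there: 5:T. ✓
5: successors {6}; <>~q there: 6:T. ✓
6: successors {1}; <>~q there: 1:F. ✗
Satisfying worlds: {2, 3, 4, 5}.
So <><>~q fails at the other 2 worlds.

2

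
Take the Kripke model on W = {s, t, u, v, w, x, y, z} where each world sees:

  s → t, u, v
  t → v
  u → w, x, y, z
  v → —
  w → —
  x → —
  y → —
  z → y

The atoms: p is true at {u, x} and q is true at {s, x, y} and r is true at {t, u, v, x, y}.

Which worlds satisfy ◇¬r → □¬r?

s: ◇¬r is F, □¬r is F. ✓
t: ◇¬r is F, □¬r is F. ✓
u: ◇¬r is T, □¬r is F. ✗
v: ◇¬r is F, □¬r is T. ✓
w: ◇¬r is F, □¬r is T. ✓
x: ◇¬r is F, □¬r is T. ✓
y: ◇¬r is F, □¬r is T. ✓
z: ◇¬r is F, □¬r is F. ✓

{s, t, v, w, x, y, z}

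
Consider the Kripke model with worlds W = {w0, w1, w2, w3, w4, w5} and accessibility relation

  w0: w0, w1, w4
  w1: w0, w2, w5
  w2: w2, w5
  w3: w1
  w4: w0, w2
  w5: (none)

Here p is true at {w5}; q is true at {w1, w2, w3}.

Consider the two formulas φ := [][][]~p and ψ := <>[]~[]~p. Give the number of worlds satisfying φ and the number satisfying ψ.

1 and 2

For [][][]~p:
w0: successors {w0, w1, w4}; [][]~p there: w0:F, w1:F, w4:F. ✗
w1: successors {w0, w2, w5}; [][]~p there: w0:F, w2:F, w5:T. ✗
w2: successors {w2, w5}; [][]~p there: w2:F, w5:T. ✗
w3: successors {w1}; [][]~p there: w1:F. ✗
w4: successors {w0, w2}; [][]~p there: w0:F, w2:F. ✗
w5: no successors, so [][][]~p holds vacuously. ✓
— 1 world.
For <>[]~[]~p:
w0: successors {w0, w1, w4}; []~[]~p there: w0:F, w1:F, w4:F. ✗
w1: successors {w0, w2, w5}; []~[]~p there: w0:F, w2:F, w5:T. ✓
w2: successors {w2, w5}; []~[]~p there: w2:F, w5:T. ✓
w3: successors {w1}; []~[]~p there: w1:F. ✗
w4: successors {w0, w2}; []~[]~p there: w0:F, w2:F. ✗
w5: no successors, so <>[]~[]~p fails. ✗
— 2 worlds.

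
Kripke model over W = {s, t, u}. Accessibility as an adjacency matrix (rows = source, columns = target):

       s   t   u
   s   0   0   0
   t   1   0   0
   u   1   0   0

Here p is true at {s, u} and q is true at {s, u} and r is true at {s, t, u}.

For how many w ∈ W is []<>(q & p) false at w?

2

s: no successors, so []<>(q & p) holds vacuously. ✓
t: successors {s}; <>(q & p) there: s:F. ✗
u: successors {s}; <>(q & p) there: s:F. ✗
Satisfying worlds: {s}.
So []<>(q & p) fails at the other 2 worlds.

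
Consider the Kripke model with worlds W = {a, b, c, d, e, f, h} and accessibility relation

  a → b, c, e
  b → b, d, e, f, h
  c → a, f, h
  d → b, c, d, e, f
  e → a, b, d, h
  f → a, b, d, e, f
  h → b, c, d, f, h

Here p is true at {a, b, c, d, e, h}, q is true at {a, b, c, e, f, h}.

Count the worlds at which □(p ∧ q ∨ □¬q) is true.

1

a: successors {b, c, e}; p ∧ q ∨ □¬q there: b:T, c:T, e:T. ✓
b: successors {b, d, e, f, h}; p ∧ q ∨ □¬q there: b:T, d:F, e:T, f:F, h:T. ✗
c: successors {a, f, h}; p ∧ q ∨ □¬q there: a:T, f:F, h:T. ✗
d: successors {b, c, d, e, f}; p ∧ q ∨ □¬q there: b:T, c:T, d:F, e:T, f:F. ✗
e: successors {a, b, d, h}; p ∧ q ∨ □¬q there: a:T, b:T, d:F, h:T. ✗
f: successors {a, b, d, e, f}; p ∧ q ∨ □¬q there: a:T, b:T, d:F, e:T, f:F. ✗
h: successors {b, c, d, f, h}; p ∧ q ∨ □¬q there: b:T, c:T, d:F, f:F, h:T. ✗
Satisfying worlds: {a}.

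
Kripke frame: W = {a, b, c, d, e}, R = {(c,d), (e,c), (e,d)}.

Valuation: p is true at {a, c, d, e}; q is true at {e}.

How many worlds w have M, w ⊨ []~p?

a: no successors, so []~p holds vacuously. ✓
b: no successors, so []~p holds vacuously. ✓
c: successors {d}; ~p there: d:F. ✗
d: no successors, so []~p holds vacuously. ✓
e: successors {c, d}; ~p there: c:F, d:F. ✗
Satisfying worlds: {a, b, d}.

3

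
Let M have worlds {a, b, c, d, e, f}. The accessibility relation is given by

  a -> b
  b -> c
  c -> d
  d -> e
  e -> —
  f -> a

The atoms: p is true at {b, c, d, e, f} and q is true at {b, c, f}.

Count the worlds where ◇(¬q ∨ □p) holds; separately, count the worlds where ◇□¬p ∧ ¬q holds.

For ◇(¬q ∨ □p):
a: successors {b}; ¬q ∨ □p there: b:T. ✓
b: successors {c}; ¬q ∨ □p there: c:T. ✓
c: successors {d}; ¬q ∨ □p there: d:T. ✓
d: successors {e}; ¬q ∨ □p there: e:T. ✓
e: no successors, so ◇(¬q ∨ □p) fails. ✗
f: successors {a}; ¬q ∨ □p there: a:T. ✓
— 5 worlds.
For ◇□¬p ∧ ¬q:
a: ◇□¬p is F, ¬q is T. ✗
b: ◇□¬p is F, ¬q is F. ✗
c: ◇□¬p is F, ¬q is F. ✗
d: ◇□¬p is T, ¬q is T. ✓
e: ◇□¬p is F, ¬q is T. ✗
f: ◇□¬p is F, ¬q is F. ✗
— 1 world.

5 and 1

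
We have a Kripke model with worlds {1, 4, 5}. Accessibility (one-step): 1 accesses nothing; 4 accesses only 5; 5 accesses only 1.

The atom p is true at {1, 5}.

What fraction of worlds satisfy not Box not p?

2/3

1: Box not p is T. ✗
4: Box not p is F. ✓
5: Box not p is F. ✓
That's 2 of 3 worlds, so 2/3.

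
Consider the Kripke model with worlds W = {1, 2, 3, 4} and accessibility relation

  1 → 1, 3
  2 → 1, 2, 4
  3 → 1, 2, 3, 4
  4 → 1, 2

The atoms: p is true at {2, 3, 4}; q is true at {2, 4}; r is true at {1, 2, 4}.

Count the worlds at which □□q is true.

1: successors {1, 3}; □q there: 1:F, 3:F. ✗
2: successors {1, 2, 4}; □q there: 1:F, 2:F, 4:F. ✗
3: successors {1, 2, 3, 4}; □q there: 1:F, 2:F, 3:F, 4:F. ✗
4: successors {1, 2}; □q there: 1:F, 2:F. ✗
Satisfying worlds: ∅.

0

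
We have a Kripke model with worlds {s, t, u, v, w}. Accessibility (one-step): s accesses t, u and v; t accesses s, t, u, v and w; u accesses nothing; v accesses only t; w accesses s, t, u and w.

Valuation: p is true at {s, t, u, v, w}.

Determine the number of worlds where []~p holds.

1

s: successors {t, u, v}; ~p there: t:F, u:F, v:F. ✗
t: successors {s, t, u, v, w}; ~p there: s:F, t:F, u:F, v:F, w:F. ✗
u: no successors, so []~p holds vacuously. ✓
v: successors {t}; ~p there: t:F. ✗
w: successors {s, t, u, w}; ~p there: s:F, t:F, u:F, w:F. ✗
Satisfying worlds: {u}.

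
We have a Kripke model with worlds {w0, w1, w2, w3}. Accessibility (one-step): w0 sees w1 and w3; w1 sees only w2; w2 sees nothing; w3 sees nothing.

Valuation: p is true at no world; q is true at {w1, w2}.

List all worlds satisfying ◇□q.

w0: successors {w1, w3}; □q there: w1:T, w3:T. ✓
w1: successors {w2}; □q there: w2:T. ✓
w2: no successors, so ◇□q fails. ✗
w3: no successors, so ◇□q fails. ✗

{w0, w1}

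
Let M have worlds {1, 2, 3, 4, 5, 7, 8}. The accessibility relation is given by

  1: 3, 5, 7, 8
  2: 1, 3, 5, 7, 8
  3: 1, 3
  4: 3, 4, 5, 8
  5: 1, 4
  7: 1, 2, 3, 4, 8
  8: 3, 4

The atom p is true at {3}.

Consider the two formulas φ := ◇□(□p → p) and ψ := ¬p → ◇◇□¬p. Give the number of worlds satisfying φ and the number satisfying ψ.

For ◇□(□p → p):
1: successors {3, 5, 7, 8}; □(□p → p) there: 3:T, 5:T, 7:T, 8:T. ✓
2: successors {1, 3, 5, 7, 8}; □(□p → p) there: 1:T, 3:T, 5:T, 7:T, 8:T. ✓
3: successors {1, 3}; □(□p → p) there: 1:T, 3:T. ✓
4: successors {3, 4, 5, 8}; □(□p → p) there: 3:T, 4:T, 5:T, 8:T. ✓
5: successors {1, 4}; □(□p → p) there: 1:T, 4:T. ✓
7: successors {1, 2, 3, 4, 8}; □(□p → p) there: 1:T, 2:T, 3:T, 4:T, 8:T. ✓
8: successors {3, 4}; □(□p → p) there: 3:T, 4:T. ✓
— 7 worlds.
For ¬p → ◇◇□¬p:
1: ¬p is T, ◇◇□¬p is F. ✗
2: ¬p is T, ◇◇□¬p is T. ✓
3: ¬p is F, ◇◇□¬p is T. ✓
4: ¬p is T, ◇◇□¬p is T. ✓
5: ¬p is T, ◇◇□¬p is T. ✓
7: ¬p is T, ◇◇□¬p is T. ✓
8: ¬p is T, ◇◇□¬p is T. ✓
— 6 worlds.

7 and 6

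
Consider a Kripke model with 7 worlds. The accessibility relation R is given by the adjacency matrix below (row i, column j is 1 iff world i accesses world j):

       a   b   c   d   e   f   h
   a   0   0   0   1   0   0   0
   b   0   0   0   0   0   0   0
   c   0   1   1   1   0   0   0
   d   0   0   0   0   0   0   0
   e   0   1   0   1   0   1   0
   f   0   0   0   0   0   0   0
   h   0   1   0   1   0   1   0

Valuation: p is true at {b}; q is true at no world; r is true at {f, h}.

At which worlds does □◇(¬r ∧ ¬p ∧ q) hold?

a: successors {d}; ◇(¬r ∧ ¬p ∧ q) there: d:F. ✗
b: no successors, so □◇(¬r ∧ ¬p ∧ q) holds vacuously. ✓
c: successors {b, c, d}; ◇(¬r ∧ ¬p ∧ q) there: b:F, c:F, d:F. ✗
d: no successors, so □◇(¬r ∧ ¬p ∧ q) holds vacuously. ✓
e: successors {b, d, f}; ◇(¬r ∧ ¬p ∧ q) there: b:F, d:F, f:F. ✗
f: no successors, so □◇(¬r ∧ ¬p ∧ q) holds vacuously. ✓
h: successors {b, d, f}; ◇(¬r ∧ ¬p ∧ q) there: b:F, d:F, f:F. ✗

{b, d, f}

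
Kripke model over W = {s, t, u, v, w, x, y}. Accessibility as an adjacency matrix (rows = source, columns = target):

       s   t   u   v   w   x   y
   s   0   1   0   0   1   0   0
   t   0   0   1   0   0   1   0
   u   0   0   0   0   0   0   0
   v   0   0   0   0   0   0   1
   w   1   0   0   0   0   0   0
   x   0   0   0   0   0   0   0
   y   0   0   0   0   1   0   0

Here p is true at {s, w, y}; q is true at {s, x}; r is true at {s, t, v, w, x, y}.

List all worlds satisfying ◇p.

s: successors {t, w}; p there: t:F, w:T. ✓
t: successors {u, x}; p there: u:F, x:F. ✗
u: no successors, so ◇p fails. ✗
v: successors {y}; p there: y:T. ✓
w: successors {s}; p there: s:T. ✓
x: no successors, so ◇p fails. ✗
y: successors {w}; p there: w:T. ✓

{s, v, w, y}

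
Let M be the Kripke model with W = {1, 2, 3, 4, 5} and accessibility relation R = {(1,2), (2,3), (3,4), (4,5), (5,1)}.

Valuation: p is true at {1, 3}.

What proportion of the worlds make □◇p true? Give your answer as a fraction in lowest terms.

1: successors {2}; ◇p there: 2:T. ✓
2: successors {3}; ◇p there: 3:F. ✗
3: successors {4}; ◇p there: 4:F. ✗
4: successors {5}; ◇p there: 5:T. ✓
5: successors {1}; ◇p there: 1:F. ✗
That's 2 of 5 worlds, so 2/5.

2/5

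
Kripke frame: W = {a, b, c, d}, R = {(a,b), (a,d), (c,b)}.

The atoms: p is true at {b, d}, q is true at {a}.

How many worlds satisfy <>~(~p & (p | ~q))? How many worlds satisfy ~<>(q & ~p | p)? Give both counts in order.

2 and 2

For <>~(~p & (p | ~q)):
a: successors {b, d}; ~(~p & (p | ~q)) there: b:T, d:T. ✓
b: no successors, so <>~(~p & (p | ~q)) fails. ✗
c: successors {b}; ~(~p & (p | ~q)) there: b:T. ✓
d: no successors, so <>~(~p & (p | ~q)) fails. ✗
— 2 worlds.
For ~<>(q & ~p | p):
a: <>(q & ~p | p) is T. ✗
b: <>(q & ~p | p) is F. ✓
c: <>(q & ~p | p) is T. ✗
d: <>(q & ~p | p) is F. ✓
— 2 worlds.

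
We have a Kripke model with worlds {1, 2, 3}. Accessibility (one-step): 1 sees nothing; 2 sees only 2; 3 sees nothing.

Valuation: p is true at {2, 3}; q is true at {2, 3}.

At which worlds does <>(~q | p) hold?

1: no successors, so <>(~q | p) fails. ✗
2: successors {2}; ~q | p there: 2:T. ✓
3: no successors, so <>(~q | p) fails. ✗

{2}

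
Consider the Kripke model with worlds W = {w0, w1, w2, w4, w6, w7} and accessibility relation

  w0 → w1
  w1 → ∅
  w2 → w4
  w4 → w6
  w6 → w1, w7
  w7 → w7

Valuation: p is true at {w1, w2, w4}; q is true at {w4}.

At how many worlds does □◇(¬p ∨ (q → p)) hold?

4

w0: successors {w1}; ◇(¬p ∨ (q → p)) there: w1:F. ✗
w1: no successors, so □◇(¬p ∨ (q → p)) holds vacuously. ✓
w2: successors {w4}; ◇(¬p ∨ (q → p)) there: w4:T. ✓
w4: successors {w6}; ◇(¬p ∨ (q → p)) there: w6:T. ✓
w6: successors {w1, w7}; ◇(¬p ∨ (q → p)) there: w1:F, w7:T. ✗
w7: successors {w7}; ◇(¬p ∨ (q → p)) there: w7:T. ✓
Satisfying worlds: {w1, w2, w4, w7}.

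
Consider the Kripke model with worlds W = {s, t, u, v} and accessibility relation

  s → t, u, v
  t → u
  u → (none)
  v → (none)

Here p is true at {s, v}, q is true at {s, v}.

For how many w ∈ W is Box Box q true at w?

s: successors {t, u, v}; Box q there: t:F, u:T, v:T. ✗
t: successors {u}; Box q there: u:T. ✓
u: no successors, so Box Box q holds vacuously. ✓
v: no successors, so Box Box q holds vacuously. ✓
Satisfying worlds: {t, u, v}.

3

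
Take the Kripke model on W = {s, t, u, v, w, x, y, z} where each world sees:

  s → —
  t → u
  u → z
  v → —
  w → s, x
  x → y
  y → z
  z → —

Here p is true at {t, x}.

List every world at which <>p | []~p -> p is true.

s: <>p | []~p is T, p is F. ✗
t: <>p | []~p is T, p is T. ✓
u: <>p | []~p is T, p is F. ✗
v: <>p | []~p is T, p is F. ✗
w: <>p | []~p is T, p is F. ✗
x: <>p | []~p is T, p is T. ✓
y: <>p | []~p is T, p is F. ✗
z: <>p | []~p is T, p is F. ✗

{t, x}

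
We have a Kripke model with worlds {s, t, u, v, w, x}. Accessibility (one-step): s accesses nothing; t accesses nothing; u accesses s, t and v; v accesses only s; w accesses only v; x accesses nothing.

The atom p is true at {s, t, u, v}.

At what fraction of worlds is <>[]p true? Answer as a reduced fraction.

s: no successors, so <>[]p fails. ✗
t: no successors, so <>[]p fails. ✗
u: successors {s, t, v}; []p there: s:T, t:T, v:T. ✓
v: successors {s}; []p there: s:T. ✓
w: successors {v}; []p there: v:T. ✓
x: no successors, so <>[]p fails. ✗
That's 3 of 6 worlds, so 3/6 = 1/2.

1/2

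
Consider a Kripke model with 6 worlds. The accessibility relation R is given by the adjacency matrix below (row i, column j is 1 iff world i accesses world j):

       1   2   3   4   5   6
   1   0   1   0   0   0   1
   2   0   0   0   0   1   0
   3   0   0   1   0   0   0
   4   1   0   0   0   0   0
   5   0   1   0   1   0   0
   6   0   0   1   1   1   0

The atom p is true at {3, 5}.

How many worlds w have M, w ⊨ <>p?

1: successors {2, 6}; p there: 2:F, 6:F. ✗
2: successors {5}; p there: 5:T. ✓
3: successors {3}; p there: 3:T. ✓
4: successors {1}; p there: 1:F. ✗
5: successors {2, 4}; p there: 2:F, 4:F. ✗
6: successors {3, 4, 5}; p there: 3:T, 4:F, 5:T. ✓
Satisfying worlds: {2, 3, 6}.

3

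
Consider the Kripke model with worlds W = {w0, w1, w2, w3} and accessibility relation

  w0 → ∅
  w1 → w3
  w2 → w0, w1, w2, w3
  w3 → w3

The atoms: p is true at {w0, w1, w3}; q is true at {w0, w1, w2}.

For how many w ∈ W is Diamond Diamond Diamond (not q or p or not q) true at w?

w0: no successors, so Diamond Diamond Diamond (not q or p or not q) fails. ✗
w1: successors {w3}; Diamond Diamond (not q or p or not q) there: w3:T. ✓
w2: successors {w0, w1, w2, w3}; Diamond Diamond (not q or p or not q) there: w0:F, w1:T, w2:T, w3:T. ✓
w3: successors {w3}; Diamond Diamond (not q or p or not q) there: w3:T. ✓
Satisfying worlds: {w1, w2, w3}.

3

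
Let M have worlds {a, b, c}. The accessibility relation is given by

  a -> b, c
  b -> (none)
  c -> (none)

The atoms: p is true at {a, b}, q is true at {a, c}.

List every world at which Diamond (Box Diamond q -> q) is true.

{a}

a: successors {b, c}; Box Diamond q -> q there: b:F, c:T. ✓
b: no successors, so Diamond (Box Diamond q -> q) fails. ✗
c: no successors, so Diamond (Box Diamond q -> q) fails. ✗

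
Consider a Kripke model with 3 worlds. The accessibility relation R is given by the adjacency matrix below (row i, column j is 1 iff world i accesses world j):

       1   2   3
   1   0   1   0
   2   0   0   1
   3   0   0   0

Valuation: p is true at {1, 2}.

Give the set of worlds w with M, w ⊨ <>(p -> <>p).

{2}

1: successors {2}; p -> <>p there: 2:F. ✗
2: successors {3}; p -> <>p there: 3:T. ✓
3: no successors, so <>(p -> <>p) fails. ✗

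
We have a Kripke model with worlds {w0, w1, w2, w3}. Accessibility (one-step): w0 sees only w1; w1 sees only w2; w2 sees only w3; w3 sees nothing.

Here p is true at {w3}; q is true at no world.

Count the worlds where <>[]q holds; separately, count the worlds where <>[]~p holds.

1 and 2

For <>[]q:
w0: successors {w1}; []q there: w1:F. ✗
w1: successors {w2}; []q there: w2:F. ✗
w2: successors {w3}; []q there: w3:T. ✓
w3: no successors, so <>[]q fails. ✗
— 1 world.
For <>[]~p:
w0: successors {w1}; []~p there: w1:T. ✓
w1: successors {w2}; []~p there: w2:F. ✗
w2: successors {w3}; []~p there: w3:T. ✓
w3: no successors, so <>[]~p fails. ✗
— 2 worlds.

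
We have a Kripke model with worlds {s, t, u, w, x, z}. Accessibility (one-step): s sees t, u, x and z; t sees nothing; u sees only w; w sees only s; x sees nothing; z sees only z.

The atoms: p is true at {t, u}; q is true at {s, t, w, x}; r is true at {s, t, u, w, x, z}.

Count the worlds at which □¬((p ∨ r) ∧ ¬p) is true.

s: successors {t, u, x, z}; ¬((p ∨ r) ∧ ¬p) there: t:T, u:T, x:F, z:F. ✗
t: no successors, so □¬((p ∨ r) ∧ ¬p) holds vacuously. ✓
u: successors {w}; ¬((p ∨ r) ∧ ¬p) there: w:F. ✗
w: successors {s}; ¬((p ∨ r) ∧ ¬p) there: s:F. ✗
x: no successors, so □¬((p ∨ r) ∧ ¬p) holds vacuously. ✓
z: successors {z}; ¬((p ∨ r) ∧ ¬p) there: z:F. ✗
Satisfying worlds: {t, x}.

2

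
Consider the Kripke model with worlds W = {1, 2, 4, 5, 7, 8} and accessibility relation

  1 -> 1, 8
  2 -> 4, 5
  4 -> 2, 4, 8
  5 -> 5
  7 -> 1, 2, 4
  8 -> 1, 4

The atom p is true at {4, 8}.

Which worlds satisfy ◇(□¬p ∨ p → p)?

1: successors {1, 8}; □¬p ∨ p → p there: 1:T, 8:T. ✓
2: successors {4, 5}; □¬p ∨ p → p there: 4:T, 5:F. ✓
4: successors {2, 4, 8}; □¬p ∨ p → p there: 2:T, 4:T, 8:T. ✓
5: successors {5}; □¬p ∨ p → p there: 5:F. ✗
7: successors {1, 2, 4}; □¬p ∨ p → p there: 1:T, 2:T, 4:T. ✓
8: successors {1, 4}; □¬p ∨ p → p there: 1:T, 4:T. ✓

{1, 2, 4, 7, 8}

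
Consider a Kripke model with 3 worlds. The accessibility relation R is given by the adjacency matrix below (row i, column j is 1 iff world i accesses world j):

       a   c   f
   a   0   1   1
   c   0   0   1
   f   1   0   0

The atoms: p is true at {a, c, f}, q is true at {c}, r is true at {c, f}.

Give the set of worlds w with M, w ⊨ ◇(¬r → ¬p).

{a, c}

a: successors {c, f}; ¬r → ¬p there: c:T, f:T. ✓
c: successors {f}; ¬r → ¬p there: f:T. ✓
f: successors {a}; ¬r → ¬p there: a:F. ✗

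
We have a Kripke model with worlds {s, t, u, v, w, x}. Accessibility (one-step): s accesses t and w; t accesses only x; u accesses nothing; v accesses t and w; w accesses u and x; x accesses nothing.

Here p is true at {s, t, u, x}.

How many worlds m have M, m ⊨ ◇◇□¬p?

2

s: successors {t, w}; ◇□¬p there: t:T, w:T. ✓
t: successors {x}; ◇□¬p there: x:F. ✗
u: no successors, so ◇◇□¬p fails. ✗
v: successors {t, w}; ◇□¬p there: t:T, w:T. ✓
w: successors {u, x}; ◇□¬p there: u:F, x:F. ✗
x: no successors, so ◇◇□¬p fails. ✗
Satisfying worlds: {s, v}.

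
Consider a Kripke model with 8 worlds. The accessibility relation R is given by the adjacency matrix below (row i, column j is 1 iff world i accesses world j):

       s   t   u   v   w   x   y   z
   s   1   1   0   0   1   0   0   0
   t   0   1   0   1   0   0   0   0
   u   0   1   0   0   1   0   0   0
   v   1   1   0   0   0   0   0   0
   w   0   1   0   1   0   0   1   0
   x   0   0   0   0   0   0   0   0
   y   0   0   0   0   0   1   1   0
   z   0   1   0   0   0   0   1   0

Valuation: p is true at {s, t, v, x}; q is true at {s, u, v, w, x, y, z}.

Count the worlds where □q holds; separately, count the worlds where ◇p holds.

2 and 7

For □q:
s: successors {s, t, w}; q there: s:T, t:F, w:T. ✗
t: successors {t, v}; q there: t:F, v:T. ✗
u: successors {t, w}; q there: t:F, w:T. ✗
v: successors {s, t}; q there: s:T, t:F. ✗
w: successors {t, v, y}; q there: t:F, v:T, y:T. ✗
x: no successors, so □q holds vacuously. ✓
y: successors {x, y}; q there: x:T, y:T. ✓
z: successors {t, y}; q there: t:F, y:T. ✗
— 2 worlds.
For ◇p:
s: successors {s, t, w}; p there: s:T, t:T, w:F. ✓
t: successors {t, v}; p there: t:T, v:T. ✓
u: successors {t, w}; p there: t:T, w:F. ✓
v: successors {s, t}; p there: s:T, t:T. ✓
w: successors {t, v, y}; p there: t:T, v:T, y:F. ✓
x: no successors, so ◇p fails. ✗
y: successors {x, y}; p there: x:T, y:F. ✓
z: successors {t, y}; p there: t:T, y:F. ✓
— 7 worlds.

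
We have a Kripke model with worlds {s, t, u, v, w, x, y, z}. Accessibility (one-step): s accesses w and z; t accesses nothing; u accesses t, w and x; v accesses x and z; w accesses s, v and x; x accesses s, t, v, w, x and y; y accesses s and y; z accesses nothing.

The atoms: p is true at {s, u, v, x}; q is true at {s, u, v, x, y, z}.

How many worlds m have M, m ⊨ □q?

s: successors {w, z}; q there: w:F, z:T. ✗
t: no successors, so □q holds vacuously. ✓
u: successors {t, w, x}; q there: t:F, w:F, x:T. ✗
v: successors {x, z}; q there: x:T, z:T. ✓
w: successors {s, v, x}; q there: s:T, v:T, x:T. ✓
x: successors {s, t, v, w, x, y}; q there: s:T, t:F, v:T, w:F, x:T, y:T. ✗
y: successors {s, y}; q there: s:T, y:T. ✓
z: no successors, so □q holds vacuously. ✓
Satisfying worlds: {t, v, w, y, z}.

5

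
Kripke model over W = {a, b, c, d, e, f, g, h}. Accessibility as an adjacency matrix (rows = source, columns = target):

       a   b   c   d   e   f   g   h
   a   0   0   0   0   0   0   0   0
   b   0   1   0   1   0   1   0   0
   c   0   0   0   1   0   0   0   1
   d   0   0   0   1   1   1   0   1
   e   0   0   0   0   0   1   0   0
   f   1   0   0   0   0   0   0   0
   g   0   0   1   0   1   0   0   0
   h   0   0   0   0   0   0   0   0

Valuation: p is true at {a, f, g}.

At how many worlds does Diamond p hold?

a: no successors, so Diamond p fails. ✗
b: successors {b, d, f}; p there: b:F, d:F, f:T. ✓
c: successors {d, h}; p there: d:F, h:F. ✗
d: successors {d, e, f, h}; p there: d:F, e:F, f:T, h:F. ✓
e: successors {f}; p there: f:T. ✓
f: successors {a}; p there: a:T. ✓
g: successors {c, e}; p there: c:F, e:F. ✗
h: no successors, so Diamond p fails. ✗
Satisfying worlds: {b, d, e, f}.

4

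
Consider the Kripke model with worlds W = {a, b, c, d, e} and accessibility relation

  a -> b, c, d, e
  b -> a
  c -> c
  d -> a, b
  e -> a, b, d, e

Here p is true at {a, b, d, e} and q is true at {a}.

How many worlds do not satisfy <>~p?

3

a: successors {b, c, d, e}; ~p there: b:F, c:T, d:F, e:F. ✓
b: successors {a}; ~p there: a:F. ✗
c: successors {c}; ~p there: c:T. ✓
d: successors {a, b}; ~p there: a:F, b:F. ✗
e: successors {a, b, d, e}; ~p there: a:F, b:F, d:F, e:F. ✗
Satisfying worlds: {a, c}.
So <>~p fails at the other 3 worlds.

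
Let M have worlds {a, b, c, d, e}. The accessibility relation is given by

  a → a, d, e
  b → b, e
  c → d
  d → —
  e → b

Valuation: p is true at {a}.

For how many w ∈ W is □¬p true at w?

a: successors {a, d, e}; ¬p there: a:F, d:T, e:T. ✗
b: successors {b, e}; ¬p there: b:T, e:T. ✓
c: successors {d}; ¬p there: d:T. ✓
d: no successors, so □¬p holds vacuously. ✓
e: successors {b}; ¬p there: b:T. ✓
Satisfying worlds: {b, c, d, e}.

4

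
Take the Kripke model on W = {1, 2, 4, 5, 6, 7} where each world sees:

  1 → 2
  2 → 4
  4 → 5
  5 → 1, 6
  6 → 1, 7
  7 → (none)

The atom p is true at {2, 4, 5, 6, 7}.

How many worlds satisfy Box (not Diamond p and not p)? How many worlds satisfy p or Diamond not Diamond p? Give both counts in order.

1 and 5

For Box (not Diamond p and not p):
1: successors {2}; not Diamond p and not p there: 2:F. ✗
2: successors {4}; not Diamond p and not p there: 4:F. ✗
4: successors {5}; not Diamond p and not p there: 5:F. ✗
5: successors {1, 6}; not Diamond p and not p there: 1:F, 6:F. ✗
6: successors {1, 7}; not Diamond p and not p there: 1:F, 7:F. ✗
7: no successors, so Box (not Diamond p and not p) holds vacuously. ✓
— 1 world.
For p or Diamond not Diamond p:
1: p is F, Diamond not Diamond p is F. ✗
2: p is T, Diamond not Diamond p is F. ✓
4: p is T, Diamond not Diamond p is F. ✓
5: p is T, Diamond not Diamond p is F. ✓
6: p is T, Diamond not Diamond p is T. ✓
7: p is T, Diamond not Diamond p is F. ✓
— 5 worlds.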